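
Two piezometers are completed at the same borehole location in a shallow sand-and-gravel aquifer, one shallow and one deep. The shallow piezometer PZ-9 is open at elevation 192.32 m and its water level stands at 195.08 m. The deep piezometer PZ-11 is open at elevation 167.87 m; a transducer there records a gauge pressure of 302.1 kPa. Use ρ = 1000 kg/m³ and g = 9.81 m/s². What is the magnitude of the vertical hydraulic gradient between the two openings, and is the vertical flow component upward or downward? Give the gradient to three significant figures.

Total head at PZ-9: h = 195.08 m (water level in the standpipe).
Pressure head at PZ-11: ψ = P/(ρg) = 302.1×1000 / (1000 × 9.81) = 30.80 m.
Total head at PZ-11: h = z + ψ = 167.87 + 30.80 = 198.67 m.
Δh = h(PZ-9) − h(PZ-11) = 195.08 − 198.67 = -3.59 m.
Vertical separation Δz = 192.32 − 167.87 = 24.45 m.
|i_v| = |Δh| / Δz = 3.59 / 24.45 = 0.147.
Head is higher in the deep piezometer, so vertical flow is upward (discharge condition).

|i_v| ≈ 0.147; vertical flow is upward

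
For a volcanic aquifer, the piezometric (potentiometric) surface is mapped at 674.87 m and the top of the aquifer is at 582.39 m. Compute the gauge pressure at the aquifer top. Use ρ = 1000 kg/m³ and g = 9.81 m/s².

P ≈ 907 kPa

Pressure head at the aquifer top: ψ = h − z = 674.87 − 582.39 = 92.48 m.
P = ρgψ = 1000 × 9.81 × 92.48 = 907229 Pa ≈ 907 kPa.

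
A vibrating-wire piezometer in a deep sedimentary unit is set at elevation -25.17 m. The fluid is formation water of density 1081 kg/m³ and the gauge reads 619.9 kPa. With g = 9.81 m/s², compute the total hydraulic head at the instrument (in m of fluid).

h ≈ 33.29 m

ψ = P/(ρg) = 619.9×1000 / (1081 × 9.81) = 58.46 m.
h = z + ψ = -25.17 + 58.46 = 33.29 m.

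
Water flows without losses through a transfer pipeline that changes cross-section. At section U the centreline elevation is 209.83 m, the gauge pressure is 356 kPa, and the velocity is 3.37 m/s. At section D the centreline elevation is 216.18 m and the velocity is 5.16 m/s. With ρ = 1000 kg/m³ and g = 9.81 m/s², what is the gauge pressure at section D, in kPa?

Pressure head at U: ψ₁ = P₁/(ρg) = 356×1000 / (1000 × 9.81) = 36.29 m.
Velocity heads: v₁²/2g = 3.37²/19.62 = 0.579 m; v₂²/2g = 5.16²/19.62 = 1.357 m.
Total head H = z₁ + ψ₁ + v₁²/2g = 209.83 + 36.29 + 0.579 = 246.70 m.
ψ₂ = H − z₂ − v₂²/2g = 246.70 − 216.18 − 1.357 = 29.16 m.
P₂ = ρgψ₂ = 1000 × 9.81 × 29.16 ≈ 286 kPa.

P₂ ≈ 286 kPa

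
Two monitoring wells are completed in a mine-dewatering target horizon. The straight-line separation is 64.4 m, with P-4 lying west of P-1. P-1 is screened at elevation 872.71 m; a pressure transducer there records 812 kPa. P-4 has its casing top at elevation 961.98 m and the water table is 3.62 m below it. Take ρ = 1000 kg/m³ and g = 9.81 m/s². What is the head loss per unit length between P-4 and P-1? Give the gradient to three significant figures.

Pressure head at P-1: ψ = P/(ρg) = 812×1000 / (1000 × 9.81) = 82.77 m.
Total head at P-1: h = z + ψ = 872.71 + 82.77 = 955.48 m.
Total head at P-4: h = 961.98 − 3.62 = 958.36 m.
Head difference: h(P-1) − h(P-4) = 955.48 − 958.36 = -2.88 m.
Hydraulic gradient: i = |Δh| / L = 2.88 / 64.4 = 0.0447.

i ≈ 0.0447 m/m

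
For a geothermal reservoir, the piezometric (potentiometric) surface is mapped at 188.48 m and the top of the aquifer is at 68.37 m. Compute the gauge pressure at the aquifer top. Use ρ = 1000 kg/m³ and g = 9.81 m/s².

Pressure head at the aquifer top: ψ = h − z = 188.48 − 68.37 = 120.11 m.
P = ρgψ = 1000 × 9.81 × 120.11 = 1178279 Pa ≈ 1180 kPa.

P ≈ 1180 kPa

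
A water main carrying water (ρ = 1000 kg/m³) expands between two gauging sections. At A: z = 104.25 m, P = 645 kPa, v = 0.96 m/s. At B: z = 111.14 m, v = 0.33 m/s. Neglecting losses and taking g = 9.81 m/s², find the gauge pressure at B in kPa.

Pressure head at A: ψ₁ = P₁/(ρg) = 645×1000 / (1000 × 9.81) = 65.75 m.
Velocity heads: v₁²/2g = 0.96²/19.62 = 0.047 m; v₂²/2g = 0.33²/19.62 = 0.006 m.
Total head H = z₁ + ψ₁ + v₁²/2g = 104.25 + 65.75 + 0.047 = 170.05 m.
ψ₂ = H − z₂ − v₂²/2g = 170.05 − 111.14 − 0.006 = 58.90 m.
P₂ = ρgψ₂ = 1000 × 9.81 × 58.90 ≈ 578 kPa.

P₂ ≈ 578 kPa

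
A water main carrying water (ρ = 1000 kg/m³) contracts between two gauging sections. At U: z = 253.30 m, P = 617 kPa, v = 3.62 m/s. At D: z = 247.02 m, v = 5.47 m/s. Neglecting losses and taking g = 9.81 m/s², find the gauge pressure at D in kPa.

P₂ ≈ 670 kPa

Pressure head at U: ψ₁ = P₁/(ρg) = 617×1000 / (1000 × 9.81) = 62.90 m.
Velocity heads: v₁²/2g = 3.62²/19.62 = 0.668 m; v₂²/2g = 5.47²/19.62 = 1.525 m.
Total head H = z₁ + ψ₁ + v₁²/2g = 253.30 + 62.90 + 0.668 = 316.87 m.
ψ₂ = H − z₂ − v₂²/2g = 316.87 − 247.02 − 1.525 = 68.32 m.
P₂ = ρgψ₂ = 1000 × 9.81 × 68.32 ≈ 670 kPa.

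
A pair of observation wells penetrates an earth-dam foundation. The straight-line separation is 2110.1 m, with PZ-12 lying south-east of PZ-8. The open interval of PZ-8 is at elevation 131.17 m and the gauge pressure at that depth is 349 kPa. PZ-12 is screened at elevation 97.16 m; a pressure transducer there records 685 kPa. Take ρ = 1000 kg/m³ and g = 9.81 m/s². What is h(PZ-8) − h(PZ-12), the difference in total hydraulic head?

Δh ≈ -0.24 m

Pressure head at PZ-8: ψ = P/(ρg) = 349×1000 / (1000 × 9.81) = 35.58 m.
Total head at PZ-8: h = z + ψ = 131.17 + 35.58 = 166.75 m.
Pressure head at PZ-12: ψ = P/(ρg) = 685×1000 / (1000 × 9.81) = 69.83 m.
Total head at PZ-12: h = z + ψ = 97.16 + 69.83 = 166.99 m.
Head difference: h(PZ-8) − h(PZ-12) = 166.75 − 166.99 = -0.24 m.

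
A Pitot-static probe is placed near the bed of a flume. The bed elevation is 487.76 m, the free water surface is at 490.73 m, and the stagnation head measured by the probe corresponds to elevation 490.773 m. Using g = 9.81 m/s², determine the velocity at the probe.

Near the bed, under hydrostatic conditions, the piezometric head (z + ψ) equals the free-surface elevation, 490.73 m.
Velocity head = total − piezometric = 490.773 − 490.73 = 0.043 m.
v = √(2g·h_v) = √(2 × 9.81 × 0.043) = 0.919 m/s.

v ≈ 0.919 m/s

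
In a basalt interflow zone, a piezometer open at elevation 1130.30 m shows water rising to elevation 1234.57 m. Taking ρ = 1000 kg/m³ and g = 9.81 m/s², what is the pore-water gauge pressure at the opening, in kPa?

Pressure head ψ = h − z = 1234.57 − 1130.30 = 104.27 m.
P = ρgψ = 1000 × 9.81 × 104.27 = 1022889 Pa ≈ 1020 kPa.

P ≈ 1020 kPa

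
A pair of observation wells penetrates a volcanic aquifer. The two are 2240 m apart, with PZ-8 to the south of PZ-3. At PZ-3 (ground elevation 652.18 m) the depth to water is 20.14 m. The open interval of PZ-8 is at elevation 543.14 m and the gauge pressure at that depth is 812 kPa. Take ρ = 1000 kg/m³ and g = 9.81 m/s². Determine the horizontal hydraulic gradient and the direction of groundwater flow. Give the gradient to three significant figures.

Total head at PZ-3: h = 652.18 − 20.14 = 632.04 m.
Pressure head at PZ-8: ψ = P/(ρg) = 812×1000 / (1000 × 9.81) = 82.77 m.
Total head at PZ-8: h = z + ψ = 543.14 + 82.77 = 625.91 m.
Head difference: h(PZ-3) − h(PZ-8) = 632.04 − 625.91 = 6.13 m.
Hydraulic gradient: i = |Δh| / L = 6.13 / 2240 = 0.00274.
Flow is from higher to lower head: from PZ-3 toward PZ-8, i.e. toward the south.

i ≈ 0.00274; groundwater flows toward the south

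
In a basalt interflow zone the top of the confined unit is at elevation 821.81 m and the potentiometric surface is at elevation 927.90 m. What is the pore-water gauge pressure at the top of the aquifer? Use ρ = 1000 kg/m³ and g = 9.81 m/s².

P ≈ 1040 kPa

Pressure head at the aquifer top: ψ = h − z = 927.90 − 821.81 = 106.09 m.
P = ρgψ = 1000 × 9.81 × 106.09 = 1040743 Pa ≈ 1040 kPa.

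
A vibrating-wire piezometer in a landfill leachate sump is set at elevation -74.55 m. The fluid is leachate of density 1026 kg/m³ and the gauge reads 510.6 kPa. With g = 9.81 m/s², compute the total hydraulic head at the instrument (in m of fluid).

ψ = P/(ρg) = 510.6×1000 / (1026 × 9.81) = 50.73 m.
h = z + ψ = -74.55 + 50.73 = -23.82 m.

h ≈ -23.82 m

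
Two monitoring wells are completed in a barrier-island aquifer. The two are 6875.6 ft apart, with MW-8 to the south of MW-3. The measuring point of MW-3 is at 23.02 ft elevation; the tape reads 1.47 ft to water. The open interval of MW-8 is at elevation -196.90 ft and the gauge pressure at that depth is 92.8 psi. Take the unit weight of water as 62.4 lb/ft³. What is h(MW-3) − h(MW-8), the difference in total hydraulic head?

Δh ≈ 4.30 ft

Total head at MW-3: h = 23.02 − 1.47 = 21.55 ft.
Pressure head at MW-8: ψ = 144·P/γ = 144 × 92.8 / 62.4 = 214.15 ft.
Total head at MW-8: h = z + ψ = -196.90 + 214.15 = 17.25 ft.
Head difference: h(MW-3) − h(MW-8) = 21.55 − 17.25 = 4.30 ft.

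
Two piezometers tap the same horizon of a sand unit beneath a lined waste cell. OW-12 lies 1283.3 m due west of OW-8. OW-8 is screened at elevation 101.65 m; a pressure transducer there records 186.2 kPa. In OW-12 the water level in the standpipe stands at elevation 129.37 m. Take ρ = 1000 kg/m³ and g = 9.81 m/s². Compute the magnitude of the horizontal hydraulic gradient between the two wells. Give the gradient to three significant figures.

i ≈ 0.00681

Pressure head at OW-8: ψ = P/(ρg) = 186.2×1000 / (1000 × 9.81) = 18.98 m.
Total head at OW-8: h = z + ψ = 101.65 + 18.98 = 120.63 m.
Total head at OW-12: h = 129.37 m (water level in the piezometer is the total head).
Head difference: h(OW-8) − h(OW-12) = 120.63 − 129.37 = -8.74 m.
Hydraulic gradient: i = |Δh| / L = 8.74 / 1283.3 = 0.00681.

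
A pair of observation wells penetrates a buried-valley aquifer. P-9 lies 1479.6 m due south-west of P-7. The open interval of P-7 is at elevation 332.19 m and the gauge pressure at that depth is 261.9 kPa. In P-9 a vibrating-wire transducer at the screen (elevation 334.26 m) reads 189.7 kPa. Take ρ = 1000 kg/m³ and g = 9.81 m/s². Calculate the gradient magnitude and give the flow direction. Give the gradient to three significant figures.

i ≈ 0.00358; groundwater flows toward the south-west

Pressure head at P-7: ψ = P/(ρg) = 261.9×1000 / (1000 × 9.81) = 26.70 m.
Total head at P-7: h = z + ψ = 332.19 + 26.70 = 358.89 m.
Pressure head at P-9: ψ = P/(ρg) = 189.7×1000 / (1000 × 9.81) = 19.34 m.
Total head at P-9: h = z + ψ = 334.26 + 19.34 = 353.60 m.
Head difference: h(P-7) − h(P-9) = 358.89 − 353.60 = 5.29 m.
Hydraulic gradient: i = |Δh| / L = 5.29 / 1479.6 = 0.00358.
Flow is from higher to lower head: from P-7 toward P-9, i.e. toward the south-west.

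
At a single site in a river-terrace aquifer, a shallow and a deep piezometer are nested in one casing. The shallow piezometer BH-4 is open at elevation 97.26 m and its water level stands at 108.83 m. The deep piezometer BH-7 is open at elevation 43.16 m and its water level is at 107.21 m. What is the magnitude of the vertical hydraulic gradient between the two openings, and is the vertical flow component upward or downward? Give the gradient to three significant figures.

|i_v| ≈ 0.0299; vertical flow is downward

Total head at BH-4: h = 108.83 m (water level in the standpipe).
Total head at BH-7: h = 107.21 m.
Δh = h(BH-4) − h(BH-7) = 108.83 − 107.21 = 1.62 m.
Vertical separation Δz = 97.26 − 43.16 = 54.10 m.
|i_v| = |Δh| / Δz = 1.62 / 54.10 = 0.0299.
Head is higher in the shallow piezometer, so vertical flow is downward (recharge condition).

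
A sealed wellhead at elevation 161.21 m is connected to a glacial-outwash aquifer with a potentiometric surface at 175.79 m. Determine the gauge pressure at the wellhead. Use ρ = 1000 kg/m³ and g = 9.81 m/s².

P ≈ 143 kPa

Head above the cap: Δh = 175.79 − 161.21 = 14.58 m.
P = ρgΔh = 1000 × 9.81 × 14.58 = 143030 Pa ≈ 143 kPa.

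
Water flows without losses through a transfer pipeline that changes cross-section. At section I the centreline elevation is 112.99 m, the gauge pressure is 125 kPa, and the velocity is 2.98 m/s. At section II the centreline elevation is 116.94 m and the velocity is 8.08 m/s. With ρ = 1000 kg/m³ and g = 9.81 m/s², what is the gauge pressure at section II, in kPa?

P₂ ≈ 58.0 kPa

Pressure head at I: ψ₁ = P₁/(ρg) = 125×1000 / (1000 × 9.81) = 12.74 m.
Velocity heads: v₁²/2g = 2.98²/19.62 = 0.453 m; v₂²/2g = 8.08²/19.62 = 3.328 m.
Total head H = z₁ + ψ₁ + v₁²/2g = 112.99 + 12.74 + 0.453 = 126.18 m.
ψ₂ = H − z₂ − v₂²/2g = 126.18 − 116.94 − 3.328 = 5.91 m.
P₂ = ρgψ₂ = 1000 × 9.81 × 5.91 ≈ 58.0 kPa.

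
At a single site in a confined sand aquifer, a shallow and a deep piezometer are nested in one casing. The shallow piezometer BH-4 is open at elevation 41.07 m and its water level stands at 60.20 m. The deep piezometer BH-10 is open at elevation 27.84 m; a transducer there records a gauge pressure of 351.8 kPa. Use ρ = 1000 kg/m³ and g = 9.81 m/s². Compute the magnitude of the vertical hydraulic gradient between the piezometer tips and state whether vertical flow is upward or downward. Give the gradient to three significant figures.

Total head at BH-4: h = 60.20 m (water level in the standpipe).
Pressure head at BH-10: ψ = P/(ρg) = 351.8×1000 / (1000 × 9.81) = 35.86 m.
Total head at BH-10: h = z + ψ = 27.84 + 35.86 = 63.70 m.
Δh = h(BH-4) − h(BH-10) = 60.20 − 63.70 = -3.50 m.
Vertical separation Δz = 41.07 − 27.84 = 13.23 m.
|i_v| = |Δh| / Δz = 3.50 / 13.23 = 0.265.
Head is higher in the deep piezometer, so vertical flow is upward (discharge condition).

|i_v| ≈ 0.265; vertical flow is upward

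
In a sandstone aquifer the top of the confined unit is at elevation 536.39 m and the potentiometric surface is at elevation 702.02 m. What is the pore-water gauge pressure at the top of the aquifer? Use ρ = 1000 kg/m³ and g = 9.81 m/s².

P ≈ 1620 kPa

Pressure head at the aquifer top: ψ = h − z = 702.02 − 536.39 = 165.63 m.
P = ρgψ = 1000 × 9.81 × 165.63 = 1624830 Pa ≈ 1620 kPa.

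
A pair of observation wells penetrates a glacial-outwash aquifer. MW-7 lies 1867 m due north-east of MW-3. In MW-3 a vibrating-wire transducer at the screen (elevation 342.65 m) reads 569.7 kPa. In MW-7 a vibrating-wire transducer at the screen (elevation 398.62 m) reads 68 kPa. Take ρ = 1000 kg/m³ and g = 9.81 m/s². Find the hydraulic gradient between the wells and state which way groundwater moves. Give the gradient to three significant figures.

Pressure head at MW-3: ψ = P/(ρg) = 569.7×1000 / (1000 × 9.81) = 58.07 m.
Total head at MW-3: h = z + ψ = 342.65 + 58.07 = 400.72 m.
Pressure head at MW-7: ψ = P/(ρg) = 68×1000 / (1000 × 9.81) = 6.93 m.
Total head at MW-7: h = z + ψ = 398.62 + 6.93 = 405.55 m.
Head difference: h(MW-3) − h(MW-7) = 400.72 − 405.55 = -4.83 m.
Hydraulic gradient: i = |Δh| / L = 4.83 / 1867 = 0.00259.
Flow is from higher to lower head: from MW-7 toward MW-3, i.e. toward the south-west.

i ≈ 0.00259; groundwater flows toward the south-west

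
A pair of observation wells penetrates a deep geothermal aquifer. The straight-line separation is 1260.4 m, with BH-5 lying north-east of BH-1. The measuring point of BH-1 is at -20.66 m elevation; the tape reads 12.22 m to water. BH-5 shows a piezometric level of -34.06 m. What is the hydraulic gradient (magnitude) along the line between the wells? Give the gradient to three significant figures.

Total head at BH-1: h = -20.66 − 12.22 = -32.88 m.
Total head at BH-5: h = -34.06 m (water level in the piezometer is the total head).
Head difference: h(BH-1) − h(BH-5) = -32.88 − (-34.06) = 1.18 m.
Hydraulic gradient: i = |Δh| / L = 1.18 / 1260.4 = 0.000936.

i ≈ 0.000936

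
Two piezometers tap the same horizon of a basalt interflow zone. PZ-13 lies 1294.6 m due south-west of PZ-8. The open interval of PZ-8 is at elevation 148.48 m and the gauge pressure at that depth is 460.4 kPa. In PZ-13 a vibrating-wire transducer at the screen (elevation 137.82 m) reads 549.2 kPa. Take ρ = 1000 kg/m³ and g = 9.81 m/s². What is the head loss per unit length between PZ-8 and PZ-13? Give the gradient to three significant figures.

Pressure head at PZ-8: ψ = P/(ρg) = 460.4×1000 / (1000 × 9.81) = 46.93 m.
Total head at PZ-8: h = z + ψ = 148.48 + 46.93 = 195.41 m.
Pressure head at PZ-13: ψ = P/(ρg) = 549.2×1000 / (1000 × 9.81) = 55.98 m.
Total head at PZ-13: h = z + ψ = 137.82 + 55.98 = 193.80 m.
Head difference: h(PZ-8) − h(PZ-13) = 195.41 − 193.80 = 1.61 m.
Hydraulic gradient: i = |Δh| / L = 1.61 / 1294.6 = 0.00124.

i ≈ 0.00124 m/m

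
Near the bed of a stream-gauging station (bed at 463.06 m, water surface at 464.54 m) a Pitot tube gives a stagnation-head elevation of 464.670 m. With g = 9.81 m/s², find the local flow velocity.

Near the bed, under hydrostatic conditions, the piezometric head (z + ψ) equals the free-surface elevation, 464.54 m.
Velocity head = total − piezometric = 464.670 − 464.54 = 0.130 m.
v = √(2g·h_v) = √(2 × 9.81 × 0.130) = 1.60 m/s.

v ≈ 1.60 m/s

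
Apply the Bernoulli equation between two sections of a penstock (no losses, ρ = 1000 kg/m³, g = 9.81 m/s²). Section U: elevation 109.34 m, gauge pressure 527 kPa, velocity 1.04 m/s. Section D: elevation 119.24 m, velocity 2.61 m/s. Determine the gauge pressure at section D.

P₂ ≈ 427 kPa

Pressure head at U: ψ₁ = P₁/(ρg) = 527×1000 / (1000 × 9.81) = 53.72 m.
Velocity heads: v₁²/2g = 1.04²/19.62 = 0.055 m; v₂²/2g = 2.61²/19.62 = 0.347 m.
Total head H = z₁ + ψ₁ + v₁²/2g = 109.34 + 53.72 + 0.055 = 163.12 m.
ψ₂ = H − z₂ − v₂²/2g = 163.12 − 119.24 − 0.347 = 43.53 m.
P₂ = ρgψ₂ = 1000 × 9.81 × 43.53 ≈ 427 kPa.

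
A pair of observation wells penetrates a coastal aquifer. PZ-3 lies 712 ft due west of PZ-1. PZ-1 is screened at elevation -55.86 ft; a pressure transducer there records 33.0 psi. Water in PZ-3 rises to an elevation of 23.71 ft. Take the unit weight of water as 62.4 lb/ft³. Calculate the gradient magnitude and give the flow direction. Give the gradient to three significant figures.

i ≈ 0.00480; groundwater flows toward the east

Pressure head at PZ-1: ψ = 144·P/γ = 144 × 33.0 / 62.4 = 76.15 ft.
Total head at PZ-1: h = z + ψ = -55.86 + 76.15 = 20.29 ft.
Total head at PZ-3: h = 23.71 ft (water level in the piezometer is the total head).
Head difference: h(PZ-1) − h(PZ-3) = 20.29 − 23.71 = -3.42 ft.
Hydraulic gradient: i = |Δh| / L = 3.42 / 712 = 0.00480.
Flow is from higher to lower head: from PZ-3 toward PZ-1, i.e. toward the east.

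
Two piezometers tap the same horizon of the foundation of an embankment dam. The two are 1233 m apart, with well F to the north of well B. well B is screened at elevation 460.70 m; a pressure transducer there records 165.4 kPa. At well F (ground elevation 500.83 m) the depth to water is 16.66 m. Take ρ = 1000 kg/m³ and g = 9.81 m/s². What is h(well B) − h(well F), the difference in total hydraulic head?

Δh ≈ -6.61 m

Pressure head at well B: ψ = P/(ρg) = 165.4×1000 / (1000 × 9.81) = 16.86 m.
Total head at well B: h = z + ψ = 460.70 + 16.86 = 477.56 m.
Total head at well F: h = 500.83 − 16.66 = 484.17 m.
Head difference: h(well B) − h(well F) = 477.56 − 484.17 = -6.61 m.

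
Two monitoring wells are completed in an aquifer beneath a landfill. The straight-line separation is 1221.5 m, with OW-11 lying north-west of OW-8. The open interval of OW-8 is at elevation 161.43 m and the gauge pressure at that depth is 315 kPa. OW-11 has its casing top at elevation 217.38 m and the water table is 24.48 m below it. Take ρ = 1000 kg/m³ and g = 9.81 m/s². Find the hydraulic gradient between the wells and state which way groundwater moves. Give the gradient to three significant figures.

Pressure head at OW-8: ψ = P/(ρg) = 315×1000 / (1000 × 9.81) = 32.11 m.
Total head at OW-8: h = z + ψ = 161.43 + 32.11 = 193.54 m.
Total head at OW-11: h = 217.38 − 24.48 = 192.90 m.
Head difference: h(OW-8) − h(OW-11) = 193.54 − 192.90 = 0.64 m.
Hydraulic gradient: i = |Δh| / L = 0.64 / 1221.5 = 0.000524.
Flow is from higher to lower head: from OW-8 toward OW-11, i.e. toward the north-west.

i ≈ 0.000524; groundwater flows toward the north-west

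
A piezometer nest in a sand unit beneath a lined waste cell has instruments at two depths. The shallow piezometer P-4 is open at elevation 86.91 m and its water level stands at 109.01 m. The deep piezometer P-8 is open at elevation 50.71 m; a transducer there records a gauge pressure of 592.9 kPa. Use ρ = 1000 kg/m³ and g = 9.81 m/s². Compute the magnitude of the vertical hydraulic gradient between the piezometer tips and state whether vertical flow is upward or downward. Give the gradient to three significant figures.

Total head at P-4: h = 109.01 m (water level in the standpipe).
Pressure head at P-8: ψ = P/(ρg) = 592.9×1000 / (1000 × 9.81) = 60.44 m.
Total head at P-8: h = z + ψ = 50.71 + 60.44 = 111.15 m.
Δh = h(P-4) − h(P-8) = 109.01 − 111.15 = -2.14 m.
Vertical separation Δz = 86.91 − 50.71 = 36.20 m.
|i_v| = |Δh| / Δz = 2.14 / 36.20 = 0.0591.
Head is higher in the deep piezometer, so vertical flow is upward (discharge condition).

|i_v| ≈ 0.0591; vertical flow is upward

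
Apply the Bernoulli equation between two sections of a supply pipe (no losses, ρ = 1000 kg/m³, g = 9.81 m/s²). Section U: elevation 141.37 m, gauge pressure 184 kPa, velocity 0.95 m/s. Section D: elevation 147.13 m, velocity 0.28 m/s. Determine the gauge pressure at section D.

Pressure head at U: ψ₁ = P₁/(ρg) = 184×1000 / (1000 × 9.81) = 18.76 m.
Velocity heads: v₁²/2g = 0.95²/19.62 = 0.046 m; v₂²/2g = 0.28²/19.62 = 0.004 m.
Total head H = z₁ + ψ₁ + v₁²/2g = 141.37 + 18.76 + 0.046 = 160.18 m.
ψ₂ = H − z₂ − v₂²/2g = 160.18 − 147.13 − 0.004 = 13.05 m.
P₂ = ρgψ₂ = 1000 × 9.81 × 13.05 ≈ 128 kPa.

P₂ ≈ 128 kPa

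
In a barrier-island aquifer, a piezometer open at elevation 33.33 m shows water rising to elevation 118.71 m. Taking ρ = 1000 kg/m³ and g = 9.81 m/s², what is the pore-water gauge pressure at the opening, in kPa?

Pressure head ψ = h − z = 118.71 − 33.33 = 85.38 m.
P = ρgψ = 1000 × 9.81 × 85.38 = 837578 Pa ≈ 838 kPa.

P ≈ 838 kPa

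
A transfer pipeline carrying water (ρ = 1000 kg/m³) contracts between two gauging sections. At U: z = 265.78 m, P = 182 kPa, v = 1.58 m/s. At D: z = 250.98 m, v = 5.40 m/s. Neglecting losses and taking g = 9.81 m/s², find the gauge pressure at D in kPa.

Pressure head at U: ψ₁ = P₁/(ρg) = 182×1000 / (1000 × 9.81) = 18.55 m.
Velocity heads: v₁²/2g = 1.58²/19.62 = 0.127 m; v₂²/2g = 5.40²/19.62 = 1.486 m.
Total head H = z₁ + ψ₁ + v₁²/2g = 265.78 + 18.55 + 0.127 = 284.46 m.
ψ₂ = H − z₂ − v₂²/2g = 284.46 − 250.98 − 1.486 = 31.99 m.
P₂ = ρgψ₂ = 1000 × 9.81 × 31.99 ≈ 314 kPa.

P₂ ≈ 314 kPa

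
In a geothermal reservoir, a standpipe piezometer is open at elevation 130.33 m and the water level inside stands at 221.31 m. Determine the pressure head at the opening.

Total head h = 221.31 m (the water-surface elevation in the piezometer).
Pressure head ψ = h − z = 221.31 − 130.33 = 90.98 m.

ψ ≈ 90.98 m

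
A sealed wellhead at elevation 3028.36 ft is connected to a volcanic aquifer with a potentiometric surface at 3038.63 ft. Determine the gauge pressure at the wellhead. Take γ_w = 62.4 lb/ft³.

P ≈ 4.45 psi

Head above the cap: Δh = 3038.63 − 3028.36 = 10.27 ft.
P = γΔh/144 = 62.4 × 10.27 / 144 = 4.45 psi.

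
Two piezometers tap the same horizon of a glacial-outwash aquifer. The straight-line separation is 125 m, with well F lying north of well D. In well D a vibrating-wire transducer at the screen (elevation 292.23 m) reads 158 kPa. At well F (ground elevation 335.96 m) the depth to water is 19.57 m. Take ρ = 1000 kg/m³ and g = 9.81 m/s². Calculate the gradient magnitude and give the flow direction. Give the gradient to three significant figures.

Pressure head at well D: ψ = P/(ρg) = 158×1000 / (1000 × 9.81) = 16.11 m.
Total head at well D: h = z + ψ = 292.23 + 16.11 = 308.34 m.
Total head at well F: h = 335.96 − 19.57 = 316.39 m.
Head difference: h(well D) − h(well F) = 308.34 − 316.39 = -8.05 m.
Hydraulic gradient: i = |Δh| / L = 8.05 / 125 = 0.0644.
Flow is from higher to lower head: from well F toward well D, i.e. toward the south.

i ≈ 0.0644; groundwater flows toward the south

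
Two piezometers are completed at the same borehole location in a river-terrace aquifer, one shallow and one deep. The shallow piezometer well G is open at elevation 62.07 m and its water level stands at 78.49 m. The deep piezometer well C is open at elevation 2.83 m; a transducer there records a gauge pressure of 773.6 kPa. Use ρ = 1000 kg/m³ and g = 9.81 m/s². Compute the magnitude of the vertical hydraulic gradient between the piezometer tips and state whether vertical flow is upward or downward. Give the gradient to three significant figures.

|i_v| ≈ 0.0540; vertical flow is upward

Total head at well G: h = 78.49 m (water level in the standpipe).
Pressure head at well C: ψ = P/(ρg) = 773.6×1000 / (1000 × 9.81) = 78.86 m.
Total head at well C: h = z + ψ = 2.83 + 78.86 = 81.69 m.
Δh = h(well G) − h(well C) = 78.49 − 81.69 = -3.20 m.
Vertical separation Δz = 62.07 − 2.83 = 59.24 m.
|i_v| = |Δh| / Δz = 3.20 / 59.24 = 0.0540.
Head is higher in the deep piezometer, so vertical flow is upward (discharge condition).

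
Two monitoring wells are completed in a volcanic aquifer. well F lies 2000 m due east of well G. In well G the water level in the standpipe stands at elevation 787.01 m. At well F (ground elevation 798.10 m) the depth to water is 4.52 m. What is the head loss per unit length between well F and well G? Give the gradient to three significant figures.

Total head at well G: h = 787.01 m (water level in the piezometer is the total head).
Total head at well F: h = 798.10 − 4.52 = 793.58 m.
Head difference: h(well G) − h(well F) = 787.01 − 793.58 = -6.57 m.
Hydraulic gradient: i = |Δh| / L = 6.57 / 2000 = 0.00329.

i ≈ 0.00329 m/m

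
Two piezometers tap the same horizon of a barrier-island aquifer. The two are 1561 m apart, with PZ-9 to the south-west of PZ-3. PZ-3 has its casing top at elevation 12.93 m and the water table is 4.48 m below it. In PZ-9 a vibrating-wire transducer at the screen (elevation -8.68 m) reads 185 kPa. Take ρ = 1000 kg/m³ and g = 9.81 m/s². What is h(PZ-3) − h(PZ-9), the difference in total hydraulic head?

Δh ≈ -1.73 m

Total head at PZ-3: h = 12.93 − 4.48 = 8.45 m.
Pressure head at PZ-9: ψ = P/(ρg) = 185×1000 / (1000 × 9.81) = 18.86 m.
Total head at PZ-9: h = z + ψ = -8.68 + 18.86 = 10.18 m.
Head difference: h(PZ-3) − h(PZ-9) = 8.45 − 10.18 = -1.73 m.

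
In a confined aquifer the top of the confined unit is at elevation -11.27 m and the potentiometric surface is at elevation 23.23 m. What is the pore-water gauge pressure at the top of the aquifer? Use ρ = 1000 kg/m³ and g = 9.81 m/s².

P ≈ 338 kPa

Pressure head at the aquifer top: ψ = h − z = 23.23 − (-11.27) = 34.50 m.
P = ρgψ = 1000 × 9.81 × 34.50 = 338445 Pa ≈ 338 kPa.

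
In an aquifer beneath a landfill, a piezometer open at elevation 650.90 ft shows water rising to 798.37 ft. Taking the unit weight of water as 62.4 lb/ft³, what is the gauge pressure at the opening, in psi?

P ≈ 63.9 psi

Pressure head ψ = h − z = 798.37 − 650.90 = 147.47 ft.
P = γ·ψ / 144 = 62.4 × 147.47 / 144 = 63.9 psi.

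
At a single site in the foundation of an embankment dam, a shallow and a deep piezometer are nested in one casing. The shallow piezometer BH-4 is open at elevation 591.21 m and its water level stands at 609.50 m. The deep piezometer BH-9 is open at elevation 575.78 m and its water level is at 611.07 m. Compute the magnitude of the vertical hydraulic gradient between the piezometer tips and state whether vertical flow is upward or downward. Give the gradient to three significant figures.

|i_v| ≈ 0.102; vertical flow is upward

Total head at BH-4: h = 609.50 m (water level in the standpipe).
Total head at BH-9: h = 611.07 m.
Δh = h(BH-4) − h(BH-9) = 609.50 − 611.07 = -1.57 m.
Vertical separation Δz = 591.21 − 575.78 = 15.43 m.
|i_v| = |Δh| / Δz = 1.57 / 15.43 = 0.102.
Head is higher in the deep piezometer, so vertical flow is upward (discharge condition).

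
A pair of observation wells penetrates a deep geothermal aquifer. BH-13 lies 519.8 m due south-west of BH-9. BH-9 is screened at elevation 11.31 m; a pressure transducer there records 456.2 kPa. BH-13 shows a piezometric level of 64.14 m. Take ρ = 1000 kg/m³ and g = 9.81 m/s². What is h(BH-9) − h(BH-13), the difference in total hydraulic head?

Pressure head at BH-9: ψ = P/(ρg) = 456.2×1000 / (1000 × 9.81) = 46.50 m.
Total head at BH-9: h = z + ψ = 11.31 + 46.50 = 57.81 m.
Total head at BH-13: h = 64.14 m (water level in the piezometer is the total head).
Head difference: h(BH-9) − h(BH-13) = 57.81 − 64.14 = -6.33 m.

Δh ≈ -6.33 m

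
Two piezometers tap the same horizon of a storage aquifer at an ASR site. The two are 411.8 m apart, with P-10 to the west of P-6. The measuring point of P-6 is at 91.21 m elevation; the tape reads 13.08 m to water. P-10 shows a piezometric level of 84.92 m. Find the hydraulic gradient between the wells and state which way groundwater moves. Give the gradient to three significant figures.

Total head at P-6: h = 91.21 − 13.08 = 78.13 m.
Total head at P-10: h = 84.92 m (water level in the piezometer is the total head).
Head difference: h(P-6) − h(P-10) = 78.13 − 84.92 = -6.79 m.
Hydraulic gradient: i = |Δh| / L = 6.79 / 411.8 = 0.0165.
Flow is from higher to lower head: from P-10 toward P-6, i.e. toward the east.

i ≈ 0.0165; groundwater flows toward the east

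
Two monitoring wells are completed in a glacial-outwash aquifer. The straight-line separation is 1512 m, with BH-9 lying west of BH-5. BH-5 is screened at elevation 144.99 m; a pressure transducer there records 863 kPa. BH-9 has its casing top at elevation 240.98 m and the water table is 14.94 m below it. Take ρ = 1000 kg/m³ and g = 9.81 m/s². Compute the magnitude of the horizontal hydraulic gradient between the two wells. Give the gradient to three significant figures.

Pressure head at BH-5: ψ = P/(ρg) = 863×1000 / (1000 × 9.81) = 87.97 m.
Total head at BH-5: h = z + ψ = 144.99 + 87.97 = 232.96 m.
Total head at BH-9: h = 240.98 − 14.94 = 226.04 m.
Head difference: h(BH-5) − h(BH-9) = 232.96 − 226.04 = 6.92 m.
Hydraulic gradient: i = |Δh| / L = 6.92 / 1512 = 0.00458.

i ≈ 0.00458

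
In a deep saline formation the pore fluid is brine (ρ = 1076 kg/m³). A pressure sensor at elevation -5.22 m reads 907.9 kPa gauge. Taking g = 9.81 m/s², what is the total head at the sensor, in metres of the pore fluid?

ψ = P/(ρg) = 907.9×1000 / (1076 × 9.81) = 86.01 m.
h = z + ψ = -5.22 + 86.01 = 80.79 m.

h ≈ 80.79 m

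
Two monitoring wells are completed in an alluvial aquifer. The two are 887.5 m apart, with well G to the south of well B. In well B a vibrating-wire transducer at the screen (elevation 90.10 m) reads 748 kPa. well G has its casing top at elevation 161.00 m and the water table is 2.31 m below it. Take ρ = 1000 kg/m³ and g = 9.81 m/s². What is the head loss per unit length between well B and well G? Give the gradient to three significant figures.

i ≈ 0.00863 m/m

Pressure head at well B: ψ = P/(ρg) = 748×1000 / (1000 × 9.81) = 76.25 m.
Total head at well B: h = z + ψ = 90.10 + 76.25 = 166.35 m.
Total head at well G: h = 161.00 − 2.31 = 158.69 m.
Head difference: h(well B) − h(well G) = 166.35 − 158.69 = 7.66 m.
Hydraulic gradient: i = |Δh| / L = 7.66 / 887.5 = 0.00863.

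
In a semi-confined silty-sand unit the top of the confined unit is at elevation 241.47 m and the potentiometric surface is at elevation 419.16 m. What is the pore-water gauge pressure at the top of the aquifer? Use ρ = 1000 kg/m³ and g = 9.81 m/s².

Pressure head at the aquifer top: ψ = h − z = 419.16 − 241.47 = 177.69 m.
P = ρgψ = 1000 × 9.81 × 177.69 = 1743139 Pa ≈ 1740 kPa.

P ≈ 1740 kPa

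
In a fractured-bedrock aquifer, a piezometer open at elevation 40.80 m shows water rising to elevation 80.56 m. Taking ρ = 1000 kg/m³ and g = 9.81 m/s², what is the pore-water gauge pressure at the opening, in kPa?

Pressure head ψ = h − z = 80.56 − 40.80 = 39.76 m.
P = ρgψ = 1000 × 9.81 × 39.76 = 390046 Pa ≈ 390 kPa.

P ≈ 390 kPa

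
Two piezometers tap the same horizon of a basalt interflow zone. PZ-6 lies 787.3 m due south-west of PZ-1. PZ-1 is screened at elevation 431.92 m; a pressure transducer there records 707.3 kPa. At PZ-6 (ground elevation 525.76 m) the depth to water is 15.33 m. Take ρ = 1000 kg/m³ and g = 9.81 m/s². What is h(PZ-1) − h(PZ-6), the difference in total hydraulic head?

Δh ≈ -6.41 m

Pressure head at PZ-1: ψ = P/(ρg) = 707.3×1000 / (1000 × 9.81) = 72.10 m.
Total head at PZ-1: h = z + ψ = 431.92 + 72.10 = 504.02 m.
Total head at PZ-6: h = 525.76 − 15.33 = 510.43 m.
Head difference: h(PZ-1) − h(PZ-6) = 504.02 − 510.43 = -6.41 m.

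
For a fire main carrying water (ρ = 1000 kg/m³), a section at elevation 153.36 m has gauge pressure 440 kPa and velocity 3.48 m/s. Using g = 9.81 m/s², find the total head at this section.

Pressure head ψ = P/(ρg) = 440×1000 / (1000 × 9.81) = 44.85 m.
Velocity head = v²/(2g) = 3.48² / (2 × 9.81) = 0.617 m.
h = z + ψ + v²/(2g) = 153.36 + 44.85 + 0.617 = 198.83 m.

h ≈ 198.83 m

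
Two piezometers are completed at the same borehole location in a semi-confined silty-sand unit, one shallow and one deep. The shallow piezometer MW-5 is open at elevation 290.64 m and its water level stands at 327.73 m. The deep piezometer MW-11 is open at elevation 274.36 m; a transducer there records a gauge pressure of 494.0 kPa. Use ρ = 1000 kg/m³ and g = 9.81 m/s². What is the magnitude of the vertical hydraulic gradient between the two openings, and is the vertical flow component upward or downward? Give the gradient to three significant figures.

|i_v| ≈ 0.185; vertical flow is downward

Total head at MW-5: h = 327.73 m (water level in the standpipe).
Pressure head at MW-11: ψ = P/(ρg) = 494.0×1000 / (1000 × 9.81) = 50.36 m.
Total head at MW-11: h = z + ψ = 274.36 + 50.36 = 324.72 m.
Δh = h(MW-5) − h(MW-11) = 327.73 − 324.72 = 3.01 m.
Vertical separation Δz = 290.64 − 274.36 = 16.28 m.
|i_v| = |Δh| / Δz = 3.01 / 16.28 = 0.185.
Head is higher in the shallow piezometer, so vertical flow is downward (recharge condition).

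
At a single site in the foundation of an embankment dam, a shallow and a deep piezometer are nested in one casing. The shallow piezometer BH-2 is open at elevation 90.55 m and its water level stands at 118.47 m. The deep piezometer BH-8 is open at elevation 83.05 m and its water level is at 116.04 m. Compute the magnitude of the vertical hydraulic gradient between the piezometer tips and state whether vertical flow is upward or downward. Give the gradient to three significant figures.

|i_v| ≈ 0.324; vertical flow is downward

Total head at BH-2: h = 118.47 m (water level in the standpipe).
Total head at BH-8: h = 116.04 m.
Δh = h(BH-2) − h(BH-8) = 118.47 − 116.04 = 2.43 m.
Vertical separation Δz = 90.55 − 83.05 = 7.50 m.
|i_v| = |Δh| / Δz = 2.43 / 7.50 = 0.324.
Head is higher in the shallow piezometer, so vertical flow is downward (recharge condition).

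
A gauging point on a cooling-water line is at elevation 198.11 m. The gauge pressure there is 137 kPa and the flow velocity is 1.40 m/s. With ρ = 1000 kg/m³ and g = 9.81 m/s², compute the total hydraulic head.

h ≈ 212.18 m

Pressure head ψ = P/(ρg) = 137×1000 / (1000 × 9.81) = 13.97 m.
Velocity head = v²/(2g) = 1.40² / (2 × 9.81) = 0.100 m.
h = z + ψ + v²/(2g) = 198.11 + 13.97 + 0.100 = 212.18 m.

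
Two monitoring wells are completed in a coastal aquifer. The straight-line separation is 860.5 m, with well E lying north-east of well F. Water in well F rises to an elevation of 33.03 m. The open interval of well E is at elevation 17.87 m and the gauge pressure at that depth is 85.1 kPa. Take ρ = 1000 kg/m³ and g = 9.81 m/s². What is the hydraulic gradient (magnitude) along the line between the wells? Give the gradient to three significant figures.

Total head at well F: h = 33.03 m (water level in the piezometer is the total head).
Pressure head at well E: ψ = P/(ρg) = 85.1×1000 / (1000 × 9.81) = 8.67 m.
Total head at well E: h = z + ψ = 17.87 + 8.67 = 26.54 m.
Head difference: h(well F) − h(well E) = 33.03 − 26.54 = 6.49 m.
Hydraulic gradient: i = |Δh| / L = 6.49 / 860.5 = 0.00754.

i ≈ 0.00754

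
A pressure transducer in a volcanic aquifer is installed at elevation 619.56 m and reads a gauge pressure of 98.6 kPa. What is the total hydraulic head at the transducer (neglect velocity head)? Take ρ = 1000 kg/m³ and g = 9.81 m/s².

h ≈ 629.61 m

ψ = P/(ρg) = 98.6×1000 / (1000 × 9.81) = 10.05 m.
h = z + ψ = 619.56 + 10.05 = 629.61 m.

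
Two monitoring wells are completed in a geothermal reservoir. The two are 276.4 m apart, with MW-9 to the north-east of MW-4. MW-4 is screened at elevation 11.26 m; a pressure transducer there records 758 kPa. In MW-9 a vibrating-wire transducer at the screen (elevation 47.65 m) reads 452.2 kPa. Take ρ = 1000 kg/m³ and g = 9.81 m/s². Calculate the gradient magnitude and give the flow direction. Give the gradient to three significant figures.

Pressure head at MW-4: ψ = P/(ρg) = 758×1000 / (1000 × 9.81) = 77.27 m.
Total head at MW-4: h = z + ψ = 11.26 + 77.27 = 88.53 m.
Pressure head at MW-9: ψ = P/(ρg) = 452.2×1000 / (1000 × 9.81) = 46.10 m.
Total head at MW-9: h = z + ψ = 47.65 + 46.10 = 93.75 m.
Head difference: h(MW-4) − h(MW-9) = 88.53 − 93.75 = -5.22 m.
Hydraulic gradient: i = |Δh| / L = 5.22 / 276.4 = 0.0189.
Flow is from higher to lower head: from MW-9 toward MW-4, i.e. toward the south-west.

i ≈ 0.0189; groundwater flows toward the south-west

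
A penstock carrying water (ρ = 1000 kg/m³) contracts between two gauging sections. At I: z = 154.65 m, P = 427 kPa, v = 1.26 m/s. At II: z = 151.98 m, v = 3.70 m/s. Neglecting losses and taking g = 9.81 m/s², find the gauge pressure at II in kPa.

Pressure head at I: ψ₁ = P₁/(ρg) = 427×1000 / (1000 × 9.81) = 43.53 m.
Velocity heads: v₁²/2g = 1.26²/19.62 = 0.081 m; v₂²/2g = 3.70²/19.62 = 0.698 m.
Total head H = z₁ + ψ₁ + v₁²/2g = 154.65 + 43.53 + 0.081 = 198.26 m.
ψ₂ = H − z₂ − v₂²/2g = 198.26 − 151.98 − 0.698 = 45.58 m.
P₂ = ρgψ₂ = 1000 × 9.81 × 45.58 ≈ 447 kPa.

P₂ ≈ 447 kPa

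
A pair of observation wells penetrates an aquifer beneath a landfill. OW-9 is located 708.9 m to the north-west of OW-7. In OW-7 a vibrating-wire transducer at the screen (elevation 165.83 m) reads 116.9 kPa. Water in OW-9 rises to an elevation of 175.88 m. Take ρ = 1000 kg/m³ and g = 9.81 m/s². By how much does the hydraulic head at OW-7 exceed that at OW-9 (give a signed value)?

Δh ≈ 1.87 m

Pressure head at OW-7: ψ = P/(ρg) = 116.9×1000 / (1000 × 9.81) = 11.92 m.
Total head at OW-7: h = z + ψ = 165.83 + 11.92 = 177.75 m.
Total head at OW-9: h = 175.88 m (water level in the piezometer is the total head).
Head difference: h(OW-7) − h(OW-9) = 177.75 − 175.88 = 1.87 m.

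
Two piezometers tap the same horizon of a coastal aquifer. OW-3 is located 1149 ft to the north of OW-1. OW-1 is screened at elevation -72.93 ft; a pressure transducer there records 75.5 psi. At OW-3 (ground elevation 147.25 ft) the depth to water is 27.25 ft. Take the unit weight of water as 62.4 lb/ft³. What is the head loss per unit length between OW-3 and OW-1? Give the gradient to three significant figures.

i ≈ 0.0163 ft/ft

Pressure head at OW-1: ψ = 144·P/γ = 144 × 75.5 / 62.4 = 174.23 ft.
Total head at OW-1: h = z + ψ = -72.93 + 174.23 = 101.30 ft.
Total head at OW-3: h = 147.25 − 27.25 = 120.00 ft.
Head difference: h(OW-1) − h(OW-3) = 101.30 − 120.00 = -18.70 ft.
Hydraulic gradient: i = |Δh| / L = 18.70 / 1149 = 0.0163.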